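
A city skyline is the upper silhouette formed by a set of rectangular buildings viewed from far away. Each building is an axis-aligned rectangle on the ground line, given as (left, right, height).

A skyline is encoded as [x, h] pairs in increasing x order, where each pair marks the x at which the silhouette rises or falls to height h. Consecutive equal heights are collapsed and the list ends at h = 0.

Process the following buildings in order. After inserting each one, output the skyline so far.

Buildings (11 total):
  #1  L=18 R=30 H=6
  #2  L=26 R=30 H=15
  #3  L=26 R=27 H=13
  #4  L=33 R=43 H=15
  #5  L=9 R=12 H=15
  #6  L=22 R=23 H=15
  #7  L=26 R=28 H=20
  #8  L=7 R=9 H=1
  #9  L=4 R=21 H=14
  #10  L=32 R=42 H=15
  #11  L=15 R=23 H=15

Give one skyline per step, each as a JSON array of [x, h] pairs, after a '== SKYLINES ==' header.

== SKYLINES ==
[[18,6],[30,0]]
[[18,6],[26,15],[30,0]]
[[18,6],[26,15],[30,0]]
[[18,6],[26,15],[30,0],[33,15],[43,0]]
[[9,15],[12,0],[18,6],[26,15],[30,0],[33,15],[43,0]]
[[9,15],[12,0],[18,6],[22,15],[23,6],[26,15],[30,0],[33,15],[43,0]]
[[9,15],[12,0],[18,6],[22,15],[23,6],[26,20],[28,15],[30,0],[33,15],[43,0]]
[[7,1],[9,15],[12,0],[18,6],[22,15],[23,6],[26,20],[28,15],[30,0],[33,15],[43,0]]
[[4,14],[9,15],[12,14],[21,6],[22,15],[23,6],[26,20],[28,15],[30,0],[33,15],[43,0]]
[[4,14],[9,15],[12,14],[21,6],[22,15],[23,6],[26,20],[28,15],[30,0],[32,15],[43,0]]
[[4,14],[9,15],[12,14],[15,15],[23,6],[26,20],[28,15],[30,0],[32,15],[43,0]]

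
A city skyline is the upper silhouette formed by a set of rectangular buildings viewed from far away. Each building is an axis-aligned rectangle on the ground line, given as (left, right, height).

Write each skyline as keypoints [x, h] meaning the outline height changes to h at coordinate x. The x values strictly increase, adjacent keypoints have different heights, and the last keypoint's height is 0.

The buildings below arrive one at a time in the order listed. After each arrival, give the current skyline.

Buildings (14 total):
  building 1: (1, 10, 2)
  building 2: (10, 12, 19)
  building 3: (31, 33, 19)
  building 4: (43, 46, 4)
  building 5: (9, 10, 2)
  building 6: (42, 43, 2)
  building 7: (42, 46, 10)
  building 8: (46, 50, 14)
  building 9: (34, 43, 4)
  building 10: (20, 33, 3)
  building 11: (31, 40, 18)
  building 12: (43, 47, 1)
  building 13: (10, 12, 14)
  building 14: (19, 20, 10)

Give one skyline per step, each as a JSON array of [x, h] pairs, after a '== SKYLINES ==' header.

== SKYLINES ==
[[1,2],[10,0]]
[[1,2],[10,19],[12,0]]
[[1,2],[10,19],[12,0],[31,19],[33,0]]
[[1,2],[10,19],[12,0],[31,19],[33,0],[43,4],[46,0]]
[[1,2],[10,19],[12,0],[31,19],[33,0],[43,4],[46,0]]
[[1,2],[10,19],[12,0],[31,19],[33,0],[42,2],[43,4],[46,0]]
[[1,2],[10,19],[12,0],[31,19],[33,0],[42,10],[46,0]]
[[1,2],[10,19],[12,0],[31,19],[33,0],[42,10],[46,14],[50,0]]
[[1,2],[10,19],[12,0],[31,19],[33,0],[34,4],[42,10],[46,14],[50,0]]
[[1,2],[10,19],[12,0],[20,3],[31,19],[33,0],[34,4],[42,10],[46,14],[50,0]]
[[1,2],[10,19],[12,0],[20,3],[31,19],[33,18],[40,4],[42,10],[46,14],[50,0]]
[[1,2],[10,19],[12,0],[20,3],[31,19],[33,18],[40,4],[42,10],[46,14],[50,0]]
[[1,2],[10,19],[12,0],[20,3],[31,19],[33,18],[40,4],[42,10],[46,14],[50,0]]
[[1,2],[10,19],[12,0],[19,10],[20,3],[31,19],[33,18],[40,4],[42,10],[46,14],[50,0]]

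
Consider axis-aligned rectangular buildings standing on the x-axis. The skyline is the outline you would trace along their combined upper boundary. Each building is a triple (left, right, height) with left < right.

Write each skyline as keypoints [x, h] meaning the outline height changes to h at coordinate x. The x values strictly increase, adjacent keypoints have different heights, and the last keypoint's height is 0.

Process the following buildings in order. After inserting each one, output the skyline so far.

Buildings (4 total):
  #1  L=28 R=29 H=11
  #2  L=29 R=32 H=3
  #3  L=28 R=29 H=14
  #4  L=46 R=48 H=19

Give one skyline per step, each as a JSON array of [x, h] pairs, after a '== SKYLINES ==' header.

== SKYLINES ==
[[28,11],[29,0]]
[[28,11],[29,3],[32,0]]
[[28,14],[29,3],[32,0]]
[[28,14],[29,3],[32,0],[46,19],[48,0]]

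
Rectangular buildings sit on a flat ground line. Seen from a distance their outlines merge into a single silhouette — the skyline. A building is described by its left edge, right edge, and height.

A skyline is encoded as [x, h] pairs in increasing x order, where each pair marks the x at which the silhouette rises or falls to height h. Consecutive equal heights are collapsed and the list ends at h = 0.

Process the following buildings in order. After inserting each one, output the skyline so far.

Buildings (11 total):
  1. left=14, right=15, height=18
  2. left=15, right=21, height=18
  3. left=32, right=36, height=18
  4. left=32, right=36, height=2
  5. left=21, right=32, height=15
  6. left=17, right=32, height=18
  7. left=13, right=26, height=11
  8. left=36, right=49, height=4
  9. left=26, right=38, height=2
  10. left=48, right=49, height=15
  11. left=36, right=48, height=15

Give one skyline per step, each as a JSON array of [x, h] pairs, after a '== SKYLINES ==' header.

== SKYLINES ==
[[14,18],[15,0]]
[[14,18],[21,0]]
[[14,18],[21,0],[32,18],[36,0]]
[[14,18],[21,0],[32,18],[36,0]]
[[14,18],[21,15],[32,18],[36,0]]
[[14,18],[36,0]]
[[13,11],[14,18],[36,0]]
[[13,11],[14,18],[36,4],[49,0]]
[[13,11],[14,18],[36,4],[49,0]]
[[13,11],[14,18],[36,4],[48,15],[49,0]]
[[13,11],[14,18],[36,15],[49,0]]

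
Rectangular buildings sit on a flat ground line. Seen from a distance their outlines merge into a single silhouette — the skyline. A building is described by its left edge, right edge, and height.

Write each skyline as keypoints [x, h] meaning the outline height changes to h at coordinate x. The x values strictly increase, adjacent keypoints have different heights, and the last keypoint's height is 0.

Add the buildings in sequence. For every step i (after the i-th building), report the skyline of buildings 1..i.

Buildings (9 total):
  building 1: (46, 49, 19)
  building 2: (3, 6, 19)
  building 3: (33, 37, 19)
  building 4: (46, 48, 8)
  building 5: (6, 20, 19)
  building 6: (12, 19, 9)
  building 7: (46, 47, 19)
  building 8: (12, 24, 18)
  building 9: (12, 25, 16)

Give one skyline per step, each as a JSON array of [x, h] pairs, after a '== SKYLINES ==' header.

== SKYLINES ==
[[46,19],[49,0]]
[[3,19],[6,0],[46,19],[49,0]]
[[3,19],[6,0],[33,19],[37,0],[46,19],[49,0]]
[[3,19],[6,0],[33,19],[37,0],[46,19],[49,0]]
[[3,19],[20,0],[33,19],[37,0],[46,19],[49,0]]
[[3,19],[20,0],[33,19],[37,0],[46,19],[49,0]]
[[3,19],[20,0],[33,19],[37,0],[46,19],[49,0]]
[[3,19],[20,18],[24,0],[33,19],[37,0],[46,19],[49,0]]
[[3,19],[20,18],[24,16],[25,0],[33,19],[37,0],[46,19],[49,0]]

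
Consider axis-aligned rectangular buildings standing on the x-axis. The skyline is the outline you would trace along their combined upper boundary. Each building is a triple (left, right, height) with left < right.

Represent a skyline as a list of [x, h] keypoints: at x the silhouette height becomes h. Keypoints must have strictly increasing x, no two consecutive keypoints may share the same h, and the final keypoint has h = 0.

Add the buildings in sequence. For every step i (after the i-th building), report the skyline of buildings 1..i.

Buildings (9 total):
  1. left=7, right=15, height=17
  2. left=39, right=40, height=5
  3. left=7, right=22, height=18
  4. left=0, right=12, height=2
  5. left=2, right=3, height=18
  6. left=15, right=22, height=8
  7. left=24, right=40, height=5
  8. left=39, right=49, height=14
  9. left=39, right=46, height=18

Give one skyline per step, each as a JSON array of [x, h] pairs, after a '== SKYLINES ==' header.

== SKYLINES ==
[[7,17],[15,0]]
[[7,17],[15,0],[39,5],[40,0]]
[[7,18],[22,0],[39,5],[40,0]]
[[0,2],[7,18],[22,0],[39,5],[40,0]]
[[0,2],[2,18],[3,2],[7,18],[22,0],[39,5],[40,0]]
[[0,2],[2,18],[3,2],[7,18],[22,0],[39,5],[40,0]]
[[0,2],[2,18],[3,2],[7,18],[22,0],[24,5],[40,0]]
[[0,2],[2,18],[3,2],[7,18],[22,0],[24,5],[39,14],[49,0]]
[[0,2],[2,18],[3,2],[7,18],[22,0],[24,5],[39,18],[46,14],[49,0]]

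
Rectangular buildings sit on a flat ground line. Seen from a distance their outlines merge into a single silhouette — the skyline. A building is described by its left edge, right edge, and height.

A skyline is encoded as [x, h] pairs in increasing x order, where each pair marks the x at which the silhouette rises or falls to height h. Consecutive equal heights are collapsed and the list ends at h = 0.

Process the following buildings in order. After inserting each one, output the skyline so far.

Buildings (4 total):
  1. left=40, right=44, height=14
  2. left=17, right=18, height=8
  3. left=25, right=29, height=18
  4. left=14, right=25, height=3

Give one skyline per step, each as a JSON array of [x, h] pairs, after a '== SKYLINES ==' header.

== SKYLINES ==
[[40,14],[44,0]]
[[17,8],[18,0],[40,14],[44,0]]
[[17,8],[18,0],[25,18],[29,0],[40,14],[44,0]]
[[14,3],[17,8],[18,3],[25,18],[29,0],[40,14],[44,0]]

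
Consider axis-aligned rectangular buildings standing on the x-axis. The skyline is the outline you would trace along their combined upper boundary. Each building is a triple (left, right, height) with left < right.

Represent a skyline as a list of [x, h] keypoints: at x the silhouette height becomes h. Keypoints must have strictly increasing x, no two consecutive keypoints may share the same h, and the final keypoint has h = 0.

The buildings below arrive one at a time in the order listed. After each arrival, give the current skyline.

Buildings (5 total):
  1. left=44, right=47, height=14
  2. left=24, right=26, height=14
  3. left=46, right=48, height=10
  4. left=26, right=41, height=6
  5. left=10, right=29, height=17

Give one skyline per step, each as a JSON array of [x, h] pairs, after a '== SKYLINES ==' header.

== SKYLINES ==
[[44,14],[47,0]]
[[24,14],[26,0],[44,14],[47,0]]
[[24,14],[26,0],[44,14],[47,10],[48,0]]
[[24,14],[26,6],[41,0],[44,14],[47,10],[48,0]]
[[10,17],[29,6],[41,0],[44,14],[47,10],[48,0]]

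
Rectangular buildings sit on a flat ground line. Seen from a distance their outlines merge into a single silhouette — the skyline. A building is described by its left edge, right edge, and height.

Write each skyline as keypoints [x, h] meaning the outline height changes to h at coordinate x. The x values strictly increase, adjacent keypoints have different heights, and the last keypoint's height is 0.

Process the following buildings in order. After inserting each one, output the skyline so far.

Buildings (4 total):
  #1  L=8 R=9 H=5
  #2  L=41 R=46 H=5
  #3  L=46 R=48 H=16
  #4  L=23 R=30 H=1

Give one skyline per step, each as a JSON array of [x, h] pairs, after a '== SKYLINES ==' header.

== SKYLINES ==
[[8,5],[9,0]]
[[8,5],[9,0],[41,5],[46,0]]
[[8,5],[9,0],[41,5],[46,16],[48,0]]
[[8,5],[9,0],[23,1],[30,0],[41,5],[46,16],[48,0]]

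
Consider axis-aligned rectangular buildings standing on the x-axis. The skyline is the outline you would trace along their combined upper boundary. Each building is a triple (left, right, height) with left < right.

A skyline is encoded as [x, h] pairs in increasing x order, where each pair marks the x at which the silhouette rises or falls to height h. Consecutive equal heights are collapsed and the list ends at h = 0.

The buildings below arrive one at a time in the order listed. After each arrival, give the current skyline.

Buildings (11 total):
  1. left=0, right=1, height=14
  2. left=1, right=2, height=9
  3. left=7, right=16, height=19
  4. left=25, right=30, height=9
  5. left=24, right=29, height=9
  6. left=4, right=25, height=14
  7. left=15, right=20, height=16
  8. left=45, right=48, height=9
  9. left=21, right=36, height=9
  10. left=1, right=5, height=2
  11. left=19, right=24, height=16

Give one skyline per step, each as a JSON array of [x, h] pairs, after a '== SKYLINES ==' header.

== SKYLINES ==
[[0,14],[1,0]]
[[0,14],[1,9],[2,0]]
[[0,14],[1,9],[2,0],[7,19],[16,0]]
[[0,14],[1,9],[2,0],[7,19],[16,0],[25,9],[30,0]]
[[0,14],[1,9],[2,0],[7,19],[16,0],[24,9],[30,0]]
[[0,14],[1,9],[2,0],[4,14],[7,19],[16,14],[25,9],[30,0]]
[[0,14],[1,9],[2,0],[4,14],[7,19],[16,16],[20,14],[25,9],[30,0]]
[[0,14],[1,9],[2,0],[4,14],[7,19],[16,16],[20,14],[25,9],[30,0],[45,9],[48,0]]
[[0,14],[1,9],[2,0],[4,14],[7,19],[16,16],[20,14],[25,9],[36,0],[45,9],[48,0]]
[[0,14],[1,9],[2,2],[4,14],[7,19],[16,16],[20,14],[25,9],[36,0],[45,9],[48,0]]
[[0,14],[1,9],[2,2],[4,14],[7,19],[16,16],[24,14],[25,9],[36,0],[45,9],[48,0]]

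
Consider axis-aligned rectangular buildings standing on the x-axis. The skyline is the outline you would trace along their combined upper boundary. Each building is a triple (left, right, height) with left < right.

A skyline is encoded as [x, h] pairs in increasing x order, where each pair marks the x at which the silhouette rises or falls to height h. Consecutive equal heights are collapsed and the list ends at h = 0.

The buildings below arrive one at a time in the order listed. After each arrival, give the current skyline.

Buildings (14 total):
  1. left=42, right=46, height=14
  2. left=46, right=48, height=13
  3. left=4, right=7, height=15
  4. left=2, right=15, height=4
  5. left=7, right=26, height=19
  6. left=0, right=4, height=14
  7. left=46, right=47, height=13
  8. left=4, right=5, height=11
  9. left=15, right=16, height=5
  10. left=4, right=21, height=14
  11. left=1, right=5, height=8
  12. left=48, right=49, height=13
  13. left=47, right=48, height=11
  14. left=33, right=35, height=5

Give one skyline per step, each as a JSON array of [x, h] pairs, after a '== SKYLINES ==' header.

== SKYLINES ==
[[42,14],[46,0]]
[[42,14],[46,13],[48,0]]
[[4,15],[7,0],[42,14],[46,13],[48,0]]
[[2,4],[4,15],[7,4],[15,0],[42,14],[46,13],[48,0]]
[[2,4],[4,15],[7,19],[26,0],[42,14],[46,13],[48,0]]
[[0,14],[4,15],[7,19],[26,0],[42,14],[46,13],[48,0]]
[[0,14],[4,15],[7,19],[26,0],[42,14],[46,13],[48,0]]
[[0,14],[4,15],[7,19],[26,0],[42,14],[46,13],[48,0]]
[[0,14],[4,15],[7,19],[26,0],[42,14],[46,13],[48,0]]
[[0,14],[4,15],[7,19],[26,0],[42,14],[46,13],[48,0]]
[[0,14],[4,15],[7,19],[26,0],[42,14],[46,13],[48,0]]
[[0,14],[4,15],[7,19],[26,0],[42,14],[46,13],[49,0]]
[[0,14],[4,15],[7,19],[26,0],[42,14],[46,13],[49,0]]
[[0,14],[4,15],[7,19],[26,0],[33,5],[35,0],[42,14],[46,13],[49,0]]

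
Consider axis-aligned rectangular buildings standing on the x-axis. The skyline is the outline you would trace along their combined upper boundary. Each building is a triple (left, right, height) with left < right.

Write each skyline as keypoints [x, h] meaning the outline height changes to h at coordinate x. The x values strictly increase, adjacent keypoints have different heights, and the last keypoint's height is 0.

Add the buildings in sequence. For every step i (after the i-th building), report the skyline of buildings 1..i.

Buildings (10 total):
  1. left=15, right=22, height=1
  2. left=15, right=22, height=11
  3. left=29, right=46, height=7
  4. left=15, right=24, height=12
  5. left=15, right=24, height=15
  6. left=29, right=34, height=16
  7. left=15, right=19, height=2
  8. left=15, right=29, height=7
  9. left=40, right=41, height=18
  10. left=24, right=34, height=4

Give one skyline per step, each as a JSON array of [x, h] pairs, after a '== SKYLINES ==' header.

== SKYLINES ==
[[15,1],[22,0]]
[[15,11],[22,0]]
[[15,11],[22,0],[29,7],[46,0]]
[[15,12],[24,0],[29,7],[46,0]]
[[15,15],[24,0],[29,7],[46,0]]
[[15,15],[24,0],[29,16],[34,7],[46,0]]
[[15,15],[24,0],[29,16],[34,7],[46,0]]
[[15,15],[24,7],[29,16],[34,7],[46,0]]
[[15,15],[24,7],[29,16],[34,7],[40,18],[41,7],[46,0]]
[[15,15],[24,7],[29,16],[34,7],[40,18],[41,7],[46,0]]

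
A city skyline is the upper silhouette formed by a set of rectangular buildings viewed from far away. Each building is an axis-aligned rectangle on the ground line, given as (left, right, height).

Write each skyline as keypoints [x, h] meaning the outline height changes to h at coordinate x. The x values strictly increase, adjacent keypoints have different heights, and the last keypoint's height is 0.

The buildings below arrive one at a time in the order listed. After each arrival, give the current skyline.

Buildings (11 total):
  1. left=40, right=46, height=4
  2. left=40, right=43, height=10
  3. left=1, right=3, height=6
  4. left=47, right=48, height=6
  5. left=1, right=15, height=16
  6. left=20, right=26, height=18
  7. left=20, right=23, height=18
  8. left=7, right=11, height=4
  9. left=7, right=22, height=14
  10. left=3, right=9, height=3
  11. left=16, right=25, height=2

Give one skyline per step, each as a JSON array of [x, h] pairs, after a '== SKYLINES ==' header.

== SKYLINES ==
[[40,4],[46,0]]
[[40,10],[43,4],[46,0]]
[[1,6],[3,0],[40,10],[43,4],[46,0]]
[[1,6],[3,0],[40,10],[43,4],[46,0],[47,6],[48,0]]
[[1,16],[15,0],[40,10],[43,4],[46,0],[47,6],[48,0]]
[[1,16],[15,0],[20,18],[26,0],[40,10],[43,4],[46,0],[47,6],[48,0]]
[[1,16],[15,0],[20,18],[26,0],[40,10],[43,4],[46,0],[47,6],[48,0]]
[[1,16],[15,0],[20,18],[26,0],[40,10],[43,4],[46,0],[47,6],[48,0]]
[[1,16],[15,14],[20,18],[26,0],[40,10],[43,4],[46,0],[47,6],[48,0]]
[[1,16],[15,14],[20,18],[26,0],[40,10],[43,4],[46,0],[47,6],[48,0]]
[[1,16],[15,14],[20,18],[26,0],[40,10],[43,4],[46,0],[47,6],[48,0]]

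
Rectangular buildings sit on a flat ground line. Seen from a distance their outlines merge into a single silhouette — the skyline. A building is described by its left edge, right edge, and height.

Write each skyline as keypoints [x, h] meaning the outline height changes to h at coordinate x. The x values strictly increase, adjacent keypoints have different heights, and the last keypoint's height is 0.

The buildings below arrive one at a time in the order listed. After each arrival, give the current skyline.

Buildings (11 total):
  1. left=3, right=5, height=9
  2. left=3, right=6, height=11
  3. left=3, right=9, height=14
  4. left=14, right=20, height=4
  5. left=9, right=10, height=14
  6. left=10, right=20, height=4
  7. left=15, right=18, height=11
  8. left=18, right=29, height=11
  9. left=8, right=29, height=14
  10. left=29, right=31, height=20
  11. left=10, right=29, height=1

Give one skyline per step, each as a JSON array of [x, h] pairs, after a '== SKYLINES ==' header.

== SKYLINES ==
[[3,9],[5,0]]
[[3,11],[6,0]]
[[3,14],[9,0]]
[[3,14],[9,0],[14,4],[20,0]]
[[3,14],[10,0],[14,4],[20,0]]
[[3,14],[10,4],[20,0]]
[[3,14],[10,4],[15,11],[18,4],[20,0]]
[[3,14],[10,4],[15,11],[29,0]]
[[3,14],[29,0]]
[[3,14],[29,20],[31,0]]
[[3,14],[29,20],[31,0]]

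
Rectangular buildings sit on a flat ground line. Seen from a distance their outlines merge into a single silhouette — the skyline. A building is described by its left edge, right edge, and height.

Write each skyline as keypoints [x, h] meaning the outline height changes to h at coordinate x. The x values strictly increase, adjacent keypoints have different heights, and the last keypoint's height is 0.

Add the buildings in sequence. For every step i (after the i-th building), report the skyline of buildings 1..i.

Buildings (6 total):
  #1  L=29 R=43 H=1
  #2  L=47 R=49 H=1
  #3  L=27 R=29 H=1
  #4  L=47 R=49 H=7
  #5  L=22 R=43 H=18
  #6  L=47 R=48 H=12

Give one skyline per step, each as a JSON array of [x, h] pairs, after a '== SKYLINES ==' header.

== SKYLINES ==
[[29,1],[43,0]]
[[29,1],[43,0],[47,1],[49,0]]
[[27,1],[43,0],[47,1],[49,0]]
[[27,1],[43,0],[47,7],[49,0]]
[[22,18],[43,0],[47,7],[49,0]]
[[22,18],[43,0],[47,12],[48,7],[49,0]]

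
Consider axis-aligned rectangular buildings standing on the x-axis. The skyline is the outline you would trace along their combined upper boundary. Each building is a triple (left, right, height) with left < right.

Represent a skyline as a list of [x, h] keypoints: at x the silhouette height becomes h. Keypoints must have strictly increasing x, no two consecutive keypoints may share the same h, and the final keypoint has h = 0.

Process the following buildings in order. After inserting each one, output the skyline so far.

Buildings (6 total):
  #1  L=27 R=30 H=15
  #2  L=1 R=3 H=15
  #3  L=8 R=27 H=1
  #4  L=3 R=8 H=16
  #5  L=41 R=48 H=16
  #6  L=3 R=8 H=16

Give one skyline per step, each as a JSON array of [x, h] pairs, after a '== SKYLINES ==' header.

== SKYLINES ==
[[27,15],[30,0]]
[[1,15],[3,0],[27,15],[30,0]]
[[1,15],[3,0],[8,1],[27,15],[30,0]]
[[1,15],[3,16],[8,1],[27,15],[30,0]]
[[1,15],[3,16],[8,1],[27,15],[30,0],[41,16],[48,0]]
[[1,15],[3,16],[8,1],[27,15],[30,0],[41,16],[48,0]]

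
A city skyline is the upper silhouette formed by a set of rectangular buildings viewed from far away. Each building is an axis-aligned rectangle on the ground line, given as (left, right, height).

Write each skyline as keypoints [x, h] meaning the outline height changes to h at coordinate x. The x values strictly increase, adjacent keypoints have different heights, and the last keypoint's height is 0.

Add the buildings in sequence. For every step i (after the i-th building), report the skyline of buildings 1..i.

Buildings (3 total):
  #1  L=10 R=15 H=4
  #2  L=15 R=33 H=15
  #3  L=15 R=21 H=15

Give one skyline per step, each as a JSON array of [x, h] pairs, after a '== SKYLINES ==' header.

== SKYLINES ==
[[10,4],[15,0]]
[[10,4],[15,15],[33,0]]
[[10,4],[15,15],[33,0]]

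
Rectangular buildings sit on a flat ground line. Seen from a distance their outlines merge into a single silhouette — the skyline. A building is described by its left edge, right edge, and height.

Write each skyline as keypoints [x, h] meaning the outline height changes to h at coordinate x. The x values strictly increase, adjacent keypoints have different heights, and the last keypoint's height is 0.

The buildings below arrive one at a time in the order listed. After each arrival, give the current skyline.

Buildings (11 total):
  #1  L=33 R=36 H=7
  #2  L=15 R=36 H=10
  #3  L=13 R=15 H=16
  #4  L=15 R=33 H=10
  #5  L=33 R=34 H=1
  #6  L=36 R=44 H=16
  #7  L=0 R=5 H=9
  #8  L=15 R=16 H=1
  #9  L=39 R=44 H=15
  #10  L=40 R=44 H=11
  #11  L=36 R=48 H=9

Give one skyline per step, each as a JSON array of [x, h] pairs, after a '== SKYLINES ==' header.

== SKYLINES ==
[[33,7],[36,0]]
[[15,10],[36,0]]
[[13,16],[15,10],[36,0]]
[[13,16],[15,10],[36,0]]
[[13,16],[15,10],[36,0]]
[[13,16],[15,10],[36,16],[44,0]]
[[0,9],[5,0],[13,16],[15,10],[36,16],[44,0]]
[[0,9],[5,0],[13,16],[15,10],[36,16],[44,0]]
[[0,9],[5,0],[13,16],[15,10],[36,16],[44,0]]
[[0,9],[5,0],[13,16],[15,10],[36,16],[44,0]]
[[0,9],[5,0],[13,16],[15,10],[36,16],[44,9],[48,0]]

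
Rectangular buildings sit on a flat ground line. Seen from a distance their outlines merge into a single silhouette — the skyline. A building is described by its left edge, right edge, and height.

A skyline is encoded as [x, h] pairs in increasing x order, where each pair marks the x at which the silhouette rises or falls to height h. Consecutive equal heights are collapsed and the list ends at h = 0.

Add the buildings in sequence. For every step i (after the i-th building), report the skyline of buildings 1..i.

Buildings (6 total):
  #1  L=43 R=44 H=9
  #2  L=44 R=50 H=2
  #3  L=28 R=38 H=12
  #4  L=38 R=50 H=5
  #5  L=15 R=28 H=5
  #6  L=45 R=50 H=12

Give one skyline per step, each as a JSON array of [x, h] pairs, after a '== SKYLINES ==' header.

== SKYLINES ==
[[43,9],[44,0]]
[[43,9],[44,2],[50,0]]
[[28,12],[38,0],[43,9],[44,2],[50,0]]
[[28,12],[38,5],[43,9],[44,5],[50,0]]
[[15,5],[28,12],[38,5],[43,9],[44,5],[50,0]]
[[15,5],[28,12],[38,5],[43,9],[44,5],[45,12],[50,0]]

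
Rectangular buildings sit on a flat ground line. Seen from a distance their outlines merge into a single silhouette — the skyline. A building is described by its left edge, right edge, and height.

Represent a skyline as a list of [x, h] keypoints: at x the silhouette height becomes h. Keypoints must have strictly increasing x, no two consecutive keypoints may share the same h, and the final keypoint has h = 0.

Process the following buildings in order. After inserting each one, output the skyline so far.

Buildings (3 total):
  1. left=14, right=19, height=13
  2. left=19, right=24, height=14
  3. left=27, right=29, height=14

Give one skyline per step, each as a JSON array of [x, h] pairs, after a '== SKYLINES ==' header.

== SKYLINES ==
[[14,13],[19,0]]
[[14,13],[19,14],[24,0]]
[[14,13],[19,14],[24,0],[27,14],[29,0]]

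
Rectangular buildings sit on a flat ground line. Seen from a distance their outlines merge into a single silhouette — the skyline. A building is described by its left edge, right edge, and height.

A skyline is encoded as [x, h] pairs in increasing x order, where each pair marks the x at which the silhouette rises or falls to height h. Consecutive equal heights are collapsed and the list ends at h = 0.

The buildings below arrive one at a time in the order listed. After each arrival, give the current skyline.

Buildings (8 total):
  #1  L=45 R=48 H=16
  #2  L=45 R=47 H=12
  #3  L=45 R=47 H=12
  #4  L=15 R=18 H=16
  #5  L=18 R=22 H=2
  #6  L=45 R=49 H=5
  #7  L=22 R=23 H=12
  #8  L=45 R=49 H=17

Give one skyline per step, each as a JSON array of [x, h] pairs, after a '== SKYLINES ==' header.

== SKYLINES ==
[[45,16],[48,0]]
[[45,16],[48,0]]
[[45,16],[48,0]]
[[15,16],[18,0],[45,16],[48,0]]
[[15,16],[18,2],[22,0],[45,16],[48,0]]
[[15,16],[18,2],[22,0],[45,16],[48,5],[49,0]]
[[15,16],[18,2],[22,12],[23,0],[45,16],[48,5],[49,0]]
[[15,16],[18,2],[22,12],[23,0],[45,17],[49,0]]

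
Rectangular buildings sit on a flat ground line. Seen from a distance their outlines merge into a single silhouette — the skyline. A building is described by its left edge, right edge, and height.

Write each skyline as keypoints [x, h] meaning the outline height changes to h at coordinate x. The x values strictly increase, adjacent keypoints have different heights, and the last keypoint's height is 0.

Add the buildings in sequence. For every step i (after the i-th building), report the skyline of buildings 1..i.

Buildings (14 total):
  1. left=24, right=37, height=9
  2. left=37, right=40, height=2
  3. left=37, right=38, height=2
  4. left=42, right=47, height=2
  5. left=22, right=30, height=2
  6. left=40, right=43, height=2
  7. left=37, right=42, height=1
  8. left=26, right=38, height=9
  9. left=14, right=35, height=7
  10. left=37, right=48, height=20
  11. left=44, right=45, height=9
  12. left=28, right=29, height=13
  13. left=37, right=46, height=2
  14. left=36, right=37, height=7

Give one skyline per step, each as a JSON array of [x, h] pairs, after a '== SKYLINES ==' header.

== SKYLINES ==
[[24,9],[37,0]]
[[24,9],[37,2],[40,0]]
[[24,9],[37,2],[40,0]]
[[24,9],[37,2],[40,0],[42,2],[47,0]]
[[22,2],[24,9],[37,2],[40,0],[42,2],[47,0]]
[[22,2],[24,9],[37,2],[47,0]]
[[22,2],[24,9],[37,2],[47,0]]
[[22,2],[24,9],[38,2],[47,0]]
[[14,7],[24,9],[38,2],[47,0]]
[[14,7],[24,9],[37,20],[48,0]]
[[14,7],[24,9],[37,20],[48,0]]
[[14,7],[24,9],[28,13],[29,9],[37,20],[48,0]]
[[14,7],[24,9],[28,13],[29,9],[37,20],[48,0]]
[[14,7],[24,9],[28,13],[29,9],[37,20],[48,0]]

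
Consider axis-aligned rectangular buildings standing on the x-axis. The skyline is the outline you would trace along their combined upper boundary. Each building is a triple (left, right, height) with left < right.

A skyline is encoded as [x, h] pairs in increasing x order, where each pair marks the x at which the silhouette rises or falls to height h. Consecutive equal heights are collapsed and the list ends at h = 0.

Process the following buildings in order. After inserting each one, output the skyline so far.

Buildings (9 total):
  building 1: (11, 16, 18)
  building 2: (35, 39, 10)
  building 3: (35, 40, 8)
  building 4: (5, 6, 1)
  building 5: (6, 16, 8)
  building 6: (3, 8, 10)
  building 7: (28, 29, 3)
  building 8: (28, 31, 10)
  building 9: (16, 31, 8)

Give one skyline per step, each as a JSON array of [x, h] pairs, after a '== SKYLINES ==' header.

== SKYLINES ==
[[11,18],[16,0]]
[[11,18],[16,0],[35,10],[39,0]]
[[11,18],[16,0],[35,10],[39,8],[40,0]]
[[5,1],[6,0],[11,18],[16,0],[35,10],[39,8],[40,0]]
[[5,1],[6,8],[11,18],[16,0],[35,10],[39,8],[40,0]]
[[3,10],[8,8],[11,18],[16,0],[35,10],[39,8],[40,0]]
[[3,10],[8,8],[11,18],[16,0],[28,3],[29,0],[35,10],[39,8],[40,0]]
[[3,10],[8,8],[11,18],[16,0],[28,10],[31,0],[35,10],[39,8],[40,0]]
[[3,10],[8,8],[11,18],[16,8],[28,10],[31,0],[35,10],[39,8],[40,0]]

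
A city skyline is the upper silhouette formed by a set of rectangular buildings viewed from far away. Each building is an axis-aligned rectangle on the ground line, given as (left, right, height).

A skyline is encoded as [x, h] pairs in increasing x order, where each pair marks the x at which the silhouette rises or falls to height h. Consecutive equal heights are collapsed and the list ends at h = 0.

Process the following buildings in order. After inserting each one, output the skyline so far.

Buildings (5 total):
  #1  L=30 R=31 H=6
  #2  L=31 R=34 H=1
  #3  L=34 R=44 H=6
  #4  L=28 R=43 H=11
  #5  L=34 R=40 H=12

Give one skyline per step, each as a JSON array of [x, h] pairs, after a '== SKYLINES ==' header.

== SKYLINES ==
[[30,6],[31,0]]
[[30,6],[31,1],[34,0]]
[[30,6],[31,1],[34,6],[44,0]]
[[28,11],[43,6],[44,0]]
[[28,11],[34,12],[40,11],[43,6],[44,0]]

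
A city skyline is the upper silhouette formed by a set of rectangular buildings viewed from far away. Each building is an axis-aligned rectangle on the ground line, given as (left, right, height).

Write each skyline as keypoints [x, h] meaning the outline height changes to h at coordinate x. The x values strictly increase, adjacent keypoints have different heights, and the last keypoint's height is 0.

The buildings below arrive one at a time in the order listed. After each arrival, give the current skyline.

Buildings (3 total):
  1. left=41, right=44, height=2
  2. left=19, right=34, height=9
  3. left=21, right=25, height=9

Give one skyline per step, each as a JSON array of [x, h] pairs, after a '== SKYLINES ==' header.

== SKYLINES ==
[[41,2],[44,0]]
[[19,9],[34,0],[41,2],[44,0]]
[[19,9],[34,0],[41,2],[44,0]]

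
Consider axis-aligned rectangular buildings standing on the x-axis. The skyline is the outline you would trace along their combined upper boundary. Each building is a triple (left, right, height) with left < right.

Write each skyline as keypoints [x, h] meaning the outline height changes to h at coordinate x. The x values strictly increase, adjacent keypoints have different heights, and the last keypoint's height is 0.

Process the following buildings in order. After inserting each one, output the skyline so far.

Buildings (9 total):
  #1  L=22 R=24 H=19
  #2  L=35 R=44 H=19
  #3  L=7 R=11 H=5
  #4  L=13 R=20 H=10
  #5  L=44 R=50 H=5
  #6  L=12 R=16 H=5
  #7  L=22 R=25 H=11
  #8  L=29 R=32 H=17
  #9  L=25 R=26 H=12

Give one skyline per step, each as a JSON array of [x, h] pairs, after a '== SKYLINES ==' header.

== SKYLINES ==
[[22,19],[24,0]]
[[22,19],[24,0],[35,19],[44,0]]
[[7,5],[11,0],[22,19],[24,0],[35,19],[44,0]]
[[7,5],[11,0],[13,10],[20,0],[22,19],[24,0],[35,19],[44,0]]
[[7,5],[11,0],[13,10],[20,0],[22,19],[24,0],[35,19],[44,5],[50,0]]
[[7,5],[11,0],[12,5],[13,10],[20,0],[22,19],[24,0],[35,19],[44,5],[50,0]]
[[7,5],[11,0],[12,5],[13,10],[20,0],[22,19],[24,11],[25,0],[35,19],[44,5],[50,0]]
[[7,5],[11,0],[12,5],[13,10],[20,0],[22,19],[24,11],[25,0],[29,17],[32,0],[35,19],[44,5],[50,0]]
[[7,5],[11,0],[12,5],[13,10],[20,0],[22,19],[24,11],[25,12],[26,0],[29,17],[32,0],[35,19],[44,5],[50,0]]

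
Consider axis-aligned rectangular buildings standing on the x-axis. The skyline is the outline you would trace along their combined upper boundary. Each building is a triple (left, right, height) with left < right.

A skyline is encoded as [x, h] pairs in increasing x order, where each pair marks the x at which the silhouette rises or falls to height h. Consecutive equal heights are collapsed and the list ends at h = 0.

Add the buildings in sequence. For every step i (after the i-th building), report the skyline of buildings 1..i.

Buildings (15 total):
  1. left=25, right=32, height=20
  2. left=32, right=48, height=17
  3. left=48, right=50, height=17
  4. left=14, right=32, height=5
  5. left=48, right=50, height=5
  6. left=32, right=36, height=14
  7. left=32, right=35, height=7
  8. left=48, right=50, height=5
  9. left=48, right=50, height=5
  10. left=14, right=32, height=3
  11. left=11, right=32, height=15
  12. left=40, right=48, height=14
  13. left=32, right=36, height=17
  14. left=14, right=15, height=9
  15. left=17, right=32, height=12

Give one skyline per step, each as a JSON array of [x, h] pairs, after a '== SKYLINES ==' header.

== SKYLINES ==
[[25,20],[32,0]]
[[25,20],[32,17],[48,0]]
[[25,20],[32,17],[50,0]]
[[14,5],[25,20],[32,17],[50,0]]
[[14,5],[25,20],[32,17],[50,0]]
[[14,5],[25,20],[32,17],[50,0]]
[[14,5],[25,20],[32,17],[50,0]]
[[14,5],[25,20],[32,17],[50,0]]
[[14,5],[25,20],[32,17],[50,0]]
[[14,5],[25,20],[32,17],[50,0]]
[[11,15],[25,20],[32,17],[50,0]]
[[11,15],[25,20],[32,17],[50,0]]
[[11,15],[25,20],[32,17],[50,0]]
[[11,15],[25,20],[32,17],[50,0]]
[[11,15],[25,20],[32,17],[50,0]]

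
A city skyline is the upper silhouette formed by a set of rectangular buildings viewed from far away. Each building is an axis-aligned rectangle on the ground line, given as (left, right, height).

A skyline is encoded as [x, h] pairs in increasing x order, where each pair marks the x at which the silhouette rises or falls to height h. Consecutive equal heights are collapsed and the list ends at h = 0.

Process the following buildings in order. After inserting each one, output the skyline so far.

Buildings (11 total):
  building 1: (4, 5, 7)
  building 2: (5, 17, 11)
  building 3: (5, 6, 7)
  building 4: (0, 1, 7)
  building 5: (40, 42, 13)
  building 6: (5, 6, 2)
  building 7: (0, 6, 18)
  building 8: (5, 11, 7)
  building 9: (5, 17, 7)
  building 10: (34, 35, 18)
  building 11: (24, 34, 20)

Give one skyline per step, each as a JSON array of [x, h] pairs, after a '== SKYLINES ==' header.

== SKYLINES ==
[[4,7],[5,0]]
[[4,7],[5,11],[17,0]]
[[4,7],[5,11],[17,0]]
[[0,7],[1,0],[4,7],[5,11],[17,0]]
[[0,7],[1,0],[4,7],[5,11],[17,0],[40,13],[42,0]]
[[0,7],[1,0],[4,7],[5,11],[17,0],[40,13],[42,0]]
[[0,18],[6,11],[17,0],[40,13],[42,0]]
[[0,18],[6,11],[17,0],[40,13],[42,0]]
[[0,18],[6,11],[17,0],[40,13],[42,0]]
[[0,18],[6,11],[17,0],[34,18],[35,0],[40,13],[42,0]]
[[0,18],[6,11],[17,0],[24,20],[34,18],[35,0],[40,13],[42,0]]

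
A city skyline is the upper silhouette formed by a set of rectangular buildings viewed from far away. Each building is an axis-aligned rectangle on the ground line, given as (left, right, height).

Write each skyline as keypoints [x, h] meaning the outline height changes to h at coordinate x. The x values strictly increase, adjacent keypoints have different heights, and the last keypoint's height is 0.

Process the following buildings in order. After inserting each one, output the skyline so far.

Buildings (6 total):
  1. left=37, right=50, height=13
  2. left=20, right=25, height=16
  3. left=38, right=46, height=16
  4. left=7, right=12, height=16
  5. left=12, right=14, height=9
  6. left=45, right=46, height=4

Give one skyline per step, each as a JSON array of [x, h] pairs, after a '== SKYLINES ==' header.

== SKYLINES ==
[[37,13],[50,0]]
[[20,16],[25,0],[37,13],[50,0]]
[[20,16],[25,0],[37,13],[38,16],[46,13],[50,0]]
[[7,16],[12,0],[20,16],[25,0],[37,13],[38,16],[46,13],[50,0]]
[[7,16],[12,9],[14,0],[20,16],[25,0],[37,13],[38,16],[46,13],[50,0]]
[[7,16],[12,9],[14,0],[20,16],[25,0],[37,13],[38,16],[46,13],[50,0]]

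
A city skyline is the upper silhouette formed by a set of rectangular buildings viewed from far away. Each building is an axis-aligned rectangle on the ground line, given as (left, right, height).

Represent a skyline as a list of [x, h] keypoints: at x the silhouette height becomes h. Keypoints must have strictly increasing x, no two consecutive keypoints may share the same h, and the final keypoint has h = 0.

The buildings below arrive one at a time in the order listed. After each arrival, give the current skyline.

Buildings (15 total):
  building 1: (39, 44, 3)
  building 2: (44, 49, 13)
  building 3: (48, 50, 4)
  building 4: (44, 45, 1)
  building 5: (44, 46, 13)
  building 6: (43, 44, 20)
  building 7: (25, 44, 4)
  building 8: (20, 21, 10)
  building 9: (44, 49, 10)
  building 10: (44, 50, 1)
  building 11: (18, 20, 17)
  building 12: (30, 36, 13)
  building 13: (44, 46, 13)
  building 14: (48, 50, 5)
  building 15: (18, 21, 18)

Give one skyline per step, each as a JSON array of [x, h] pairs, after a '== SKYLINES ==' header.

== SKYLINES ==
[[39,3],[44,0]]
[[39,3],[44,13],[49,0]]
[[39,3],[44,13],[49,4],[50,0]]
[[39,3],[44,13],[49,4],[50,0]]
[[39,3],[44,13],[49,4],[50,0]]
[[39,3],[43,20],[44,13],[49,4],[50,0]]
[[25,4],[43,20],[44,13],[49,4],[50,0]]
[[20,10],[21,0],[25,4],[43,20],[44,13],[49,4],[50,0]]
[[20,10],[21,0],[25,4],[43,20],[44,13],[49,4],[50,0]]
[[20,10],[21,0],[25,4],[43,20],[44,13],[49,4],[50,0]]
[[18,17],[20,10],[21,0],[25,4],[43,20],[44,13],[49,4],[50,0]]
[[18,17],[20,10],[21,0],[25,4],[30,13],[36,4],[43,20],[44,13],[49,4],[50,0]]
[[18,17],[20,10],[21,0],[25,4],[30,13],[36,4],[43,20],[44,13],[49,4],[50,0]]
[[18,17],[20,10],[21,0],[25,4],[30,13],[36,4],[43,20],[44,13],[49,5],[50,0]]
[[18,18],[21,0],[25,4],[30,13],[36,4],[43,20],[44,13],[49,5],[50,0]]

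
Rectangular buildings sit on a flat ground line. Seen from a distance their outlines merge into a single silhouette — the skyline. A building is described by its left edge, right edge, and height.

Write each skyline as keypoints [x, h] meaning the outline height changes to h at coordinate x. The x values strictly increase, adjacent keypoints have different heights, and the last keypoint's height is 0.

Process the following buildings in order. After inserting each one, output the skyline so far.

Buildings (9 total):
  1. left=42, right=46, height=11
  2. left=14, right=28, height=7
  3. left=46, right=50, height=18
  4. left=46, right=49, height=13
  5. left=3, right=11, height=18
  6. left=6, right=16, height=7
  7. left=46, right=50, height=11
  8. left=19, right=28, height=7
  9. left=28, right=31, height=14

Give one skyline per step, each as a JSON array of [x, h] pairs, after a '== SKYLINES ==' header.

== SKYLINES ==
[[42,11],[46,0]]
[[14,7],[28,0],[42,11],[46,0]]
[[14,7],[28,0],[42,11],[46,18],[50,0]]
[[14,7],[28,0],[42,11],[46,18],[50,0]]
[[3,18],[11,0],[14,7],[28,0],[42,11],[46,18],[50,0]]
[[3,18],[11,7],[28,0],[42,11],[46,18],[50,0]]
[[3,18],[11,7],[28,0],[42,11],[46,18],[50,0]]
[[3,18],[11,7],[28,0],[42,11],[46,18],[50,0]]
[[3,18],[11,7],[28,14],[31,0],[42,11],[46,18],[50,0]]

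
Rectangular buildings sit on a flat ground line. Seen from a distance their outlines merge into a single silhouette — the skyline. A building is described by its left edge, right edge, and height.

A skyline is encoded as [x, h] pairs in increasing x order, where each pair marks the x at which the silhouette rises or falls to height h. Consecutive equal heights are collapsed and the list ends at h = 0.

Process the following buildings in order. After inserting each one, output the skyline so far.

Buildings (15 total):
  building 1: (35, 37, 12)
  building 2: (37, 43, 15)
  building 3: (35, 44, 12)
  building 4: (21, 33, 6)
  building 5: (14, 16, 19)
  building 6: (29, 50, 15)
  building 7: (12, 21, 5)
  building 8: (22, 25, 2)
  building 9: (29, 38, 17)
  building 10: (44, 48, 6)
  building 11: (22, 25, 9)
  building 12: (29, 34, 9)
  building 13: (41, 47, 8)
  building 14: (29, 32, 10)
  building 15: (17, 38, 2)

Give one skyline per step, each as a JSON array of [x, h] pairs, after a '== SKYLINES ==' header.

== SKYLINES ==
[[35,12],[37,0]]
[[35,12],[37,15],[43,0]]
[[35,12],[37,15],[43,12],[44,0]]
[[21,6],[33,0],[35,12],[37,15],[43,12],[44,0]]
[[14,19],[16,0],[21,6],[33,0],[35,12],[37,15],[43,12],[44,0]]
[[14,19],[16,0],[21,6],[29,15],[50,0]]
[[12,5],[14,19],[16,5],[21,6],[29,15],[50,0]]
[[12,5],[14,19],[16,5],[21,6],[29,15],[50,0]]
[[12,5],[14,19],[16,5],[21,6],[29,17],[38,15],[50,0]]
[[12,5],[14,19],[16,5],[21,6],[29,17],[38,15],[50,0]]
[[12,5],[14,19],[16,5],[21,6],[22,9],[25,6],[29,17],[38,15],[50,0]]
[[12,5],[14,19],[16,5],[21,6],[22,9],[25,6],[29,17],[38,15],[50,0]]
[[12,5],[14,19],[16,5],[21,6],[22,9],[25,6],[29,17],[38,15],[50,0]]
[[12,5],[14,19],[16,5],[21,6],[22,9],[25,6],[29,17],[38,15],[50,0]]
[[12,5],[14,19],[16,5],[21,6],[22,9],[25,6],[29,17],[38,15],[50,0]]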